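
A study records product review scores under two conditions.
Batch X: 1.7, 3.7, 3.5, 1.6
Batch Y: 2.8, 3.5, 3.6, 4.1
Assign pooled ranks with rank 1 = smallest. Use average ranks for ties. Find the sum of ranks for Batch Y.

Sorted (ascending): 1.6, 1.7, 2.8, 3.5, 3.5, 3.6, 3.7, 4.1
The 2 values of 3.5 occupy positions 4–5 → average rank (4+5)/2 = 4.5.
Batch Y values → pooled ranks: 2.8→3, 3.5→4.5, 3.6→6, 4.1→8
Rank sum = 3 + 4.5 + 6 + 8 = 21.5

21.5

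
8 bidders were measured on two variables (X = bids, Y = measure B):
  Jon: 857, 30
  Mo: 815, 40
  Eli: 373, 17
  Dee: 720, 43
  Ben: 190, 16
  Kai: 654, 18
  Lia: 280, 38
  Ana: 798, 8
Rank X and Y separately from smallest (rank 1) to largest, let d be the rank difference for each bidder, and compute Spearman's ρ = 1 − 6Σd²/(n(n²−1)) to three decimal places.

0.286

Ranks of variable 1: 8, 7, 3, 5, 1, 4, 2, 6
Ranks of variable 2: 5, 7, 3, 8, 2, 4, 6, 1
d = r₁ − r₂: 3, 0, 0, -3, -1, 0, -4, 5
d²: 9, 0, 0, 9, 1, 0, 16, 25; Σd² = 60
ρ = 1 − 6·60/(8·63) = 1 − 360/504 = 0.286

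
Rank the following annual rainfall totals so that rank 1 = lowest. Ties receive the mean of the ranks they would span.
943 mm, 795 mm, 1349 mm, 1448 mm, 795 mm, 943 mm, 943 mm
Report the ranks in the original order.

4, 1.5, 6, 7, 1.5, 4, 4

Sorted (ascending): 795, 795, 943, 943, 943, 1349, 1448
The 2 values of 795 occupy positions 1–2 → average rank (1+2)/2 = 1.5.
The 3 values of 943 occupy positions 3–5 → average rank 4.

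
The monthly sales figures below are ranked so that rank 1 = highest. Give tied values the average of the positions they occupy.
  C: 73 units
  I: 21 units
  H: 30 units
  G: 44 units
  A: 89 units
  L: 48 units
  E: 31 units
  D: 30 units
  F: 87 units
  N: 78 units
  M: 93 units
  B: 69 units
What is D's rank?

Sorted (descending): 93, 89, 87, 78, 73, 69, 48, 44, 31, 30, 30, 21
The 2 values of 30 occupy positions 10–11 → average rank (10+11)/2 = 10.5.
D has value 30 units → rank 10.5.

10.5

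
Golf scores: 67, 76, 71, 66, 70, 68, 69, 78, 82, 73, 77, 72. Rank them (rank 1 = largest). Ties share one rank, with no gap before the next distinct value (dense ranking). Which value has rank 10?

68

Sorted (descending): 82, 78, 77, 76, 73, 72, 71, 70, 69, 68, 67, 66
No ties — each value takes its position as its rank.
Rank 10 → value 68.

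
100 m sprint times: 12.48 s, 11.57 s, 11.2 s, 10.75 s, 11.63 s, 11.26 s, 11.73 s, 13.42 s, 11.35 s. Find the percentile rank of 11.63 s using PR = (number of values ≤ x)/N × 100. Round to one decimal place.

66.7

N = 9.
Strictly below 11.63: 5. Equal to 11.63: 1.
PR = 6/9 × 100 = 66.7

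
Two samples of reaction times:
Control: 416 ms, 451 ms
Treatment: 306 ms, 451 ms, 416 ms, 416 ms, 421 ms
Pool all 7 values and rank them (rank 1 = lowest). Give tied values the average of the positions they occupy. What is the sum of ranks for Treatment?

Sorted (ascending): 306, 416, 416, 416, 421, 451, 451
The 3 values of 416 occupy positions 2–4 → average rank 3.
The 2 values of 451 occupy positions 6–7 → average rank (6+7)/2 = 6.5.
Treatment values → pooled ranks: 306→1, 451→6.5, 416→3, 416→3, 421→5
Rank sum = 1 + 6.5 + 3 + 3 + 5 = 18.5

18.5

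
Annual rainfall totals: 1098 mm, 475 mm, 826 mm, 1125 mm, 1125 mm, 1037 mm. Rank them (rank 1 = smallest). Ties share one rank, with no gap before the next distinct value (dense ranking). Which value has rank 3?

1037

Sorted (ascending): 475, 826, 1037, 1098, 1125, 1125
The 2 values of 1125 share dense rank 5.
Remaining distinct values take the next consecutive integers.
Rank 3 → value 1037.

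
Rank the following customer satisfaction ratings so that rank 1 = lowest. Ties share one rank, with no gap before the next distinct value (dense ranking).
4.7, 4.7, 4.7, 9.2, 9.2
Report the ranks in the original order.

1, 1, 1, 2, 2

Sorted (ascending): 4.7, 4.7, 4.7, 9.2, 9.2
The 3 values of 4.7 share dense rank 1.
The 2 values of 9.2 share dense rank 2.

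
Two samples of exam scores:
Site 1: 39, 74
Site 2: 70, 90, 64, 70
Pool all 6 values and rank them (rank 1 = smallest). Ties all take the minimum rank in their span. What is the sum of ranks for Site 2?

Sorted (ascending): 39, 64, 70, 70, 74, 90
The 2 values of 70 occupy positions 3–4 → each gets rank 3.
Site 2 values → pooled ranks: 70→3, 90→6, 64→2, 70→3
Rank sum = 3 + 6 + 2 + 3 = 14

14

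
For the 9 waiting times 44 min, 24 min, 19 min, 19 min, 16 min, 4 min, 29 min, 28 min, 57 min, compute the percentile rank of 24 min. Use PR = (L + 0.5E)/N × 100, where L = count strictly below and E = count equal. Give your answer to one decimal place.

N = 9.
Strictly below 24: 4. Equal to 24: 1.
PR = (4 + 0.5·1)/9 × 100 = 50.0

50.0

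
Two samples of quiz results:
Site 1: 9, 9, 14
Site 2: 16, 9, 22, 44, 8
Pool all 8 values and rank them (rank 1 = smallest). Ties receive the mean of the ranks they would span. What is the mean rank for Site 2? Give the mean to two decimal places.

Sorted (ascending): 8, 9, 9, 9, 14, 16, 22, 44
The 3 values of 9 occupy positions 2–4 → average rank 3.
Site 2 values → pooled ranks: 16→6, 9→3, 22→7, 44→8, 8→1
Mean rank = (6 + 3 + 7 + 8 + 1) / 5 = 5.00

5.00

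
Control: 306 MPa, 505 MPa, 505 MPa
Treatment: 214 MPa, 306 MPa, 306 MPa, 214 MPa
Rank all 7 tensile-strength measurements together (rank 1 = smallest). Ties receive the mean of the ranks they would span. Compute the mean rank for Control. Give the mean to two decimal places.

5.67

Sorted (ascending): 214, 214, 306, 306, 306, 505, 505
The 2 values of 214 occupy positions 1–2 → average rank (1+2)/2 = 1.5.
The 3 values of 306 occupy positions 3–5 → average rank 4.
The 2 values of 505 occupy positions 6–7 → average rank (6+7)/2 = 6.5.
Control values → pooled ranks: 306→4, 505→6.5, 505→6.5
Mean rank = (4 + 6.5 + 6.5) / 3 = 5.67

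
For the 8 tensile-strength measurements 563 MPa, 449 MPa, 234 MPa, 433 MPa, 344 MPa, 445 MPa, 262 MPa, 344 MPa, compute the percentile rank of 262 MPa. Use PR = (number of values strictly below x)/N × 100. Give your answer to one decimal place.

12.5

N = 8.
Strictly below 262: 1. Equal to 262: 1.
PR = 1/8 × 100 = 12.5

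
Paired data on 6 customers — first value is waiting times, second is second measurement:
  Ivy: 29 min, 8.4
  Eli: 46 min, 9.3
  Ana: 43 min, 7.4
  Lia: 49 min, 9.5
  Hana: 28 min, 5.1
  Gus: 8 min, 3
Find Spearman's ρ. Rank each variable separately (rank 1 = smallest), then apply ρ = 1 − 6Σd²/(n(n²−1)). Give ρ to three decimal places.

0.943

Ranks of variable 1: 3, 5, 4, 6, 2, 1
Ranks of variable 2: 4, 5, 3, 6, 2, 1
d = r₁ − r₂: -1, 0, 1, 0, 0, 0
d²: 1, 0, 1, 0, 0, 0; Σd² = 2
ρ = 1 − 6·2/(6·35) = 1 − 12/210 = 0.943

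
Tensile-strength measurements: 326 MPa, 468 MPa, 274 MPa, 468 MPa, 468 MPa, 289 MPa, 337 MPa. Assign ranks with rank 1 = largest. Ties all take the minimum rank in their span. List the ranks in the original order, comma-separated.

Sorted (descending): 468, 468, 468, 337, 326, 289, 274
The 3 values of 468 occupy positions 1–3 → each gets rank 1.

5, 1, 7, 1, 1, 6, 4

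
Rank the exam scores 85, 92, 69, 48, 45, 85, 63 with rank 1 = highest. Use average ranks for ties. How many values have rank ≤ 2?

1

Sorted (descending): 92, 85, 85, 69, 63, 48, 45
The 2 values of 85 occupy positions 2–3 → average rank (2+3)/2 = 2.5.
Ranks ≤ 2: {1} → 1 value.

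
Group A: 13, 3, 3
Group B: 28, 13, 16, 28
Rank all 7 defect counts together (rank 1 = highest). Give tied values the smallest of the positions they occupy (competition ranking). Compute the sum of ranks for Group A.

16

Sorted (descending): 28, 28, 16, 13, 13, 3, 3
The 2 values of 28 occupy positions 1–2 → each gets rank 1.
The 2 values of 13 occupy positions 4–5 → each gets rank 4.
The 2 values of 3 occupy positions 6–7 → each gets rank 6.
Group A values → pooled ranks: 13→4, 3→6, 3→6
Rank sum = 4 + 6 + 6 = 16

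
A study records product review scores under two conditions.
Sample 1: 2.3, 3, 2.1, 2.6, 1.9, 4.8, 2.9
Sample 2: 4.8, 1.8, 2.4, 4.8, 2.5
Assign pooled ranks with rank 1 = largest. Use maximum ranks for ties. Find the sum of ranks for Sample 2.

33

Sorted (descending): 4.8, 4.8, 4.8, 3, 2.9, 2.6, 2.5, 2.4, 2.3, 2.1, 1.9, 1.8
The 3 values of 4.8 occupy positions 1–3 → each gets rank 3.
Sample 2 values → pooled ranks: 4.8→3, 1.8→12, 2.4→8, 4.8→3, 2.5→7
Rank sum = 3 + 12 + 8 + 3 + 7 = 33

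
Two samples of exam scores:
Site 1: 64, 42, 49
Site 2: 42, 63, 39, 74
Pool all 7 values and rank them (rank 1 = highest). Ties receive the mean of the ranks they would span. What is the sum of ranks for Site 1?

11.5

Sorted (descending): 74, 64, 63, 49, 42, 42, 39
The 2 values of 42 occupy positions 5–6 → average rank (5+6)/2 = 5.5.
Site 1 values → pooled ranks: 64→2, 42→5.5, 49→4
Rank sum = 2 + 5.5 + 4 = 11.5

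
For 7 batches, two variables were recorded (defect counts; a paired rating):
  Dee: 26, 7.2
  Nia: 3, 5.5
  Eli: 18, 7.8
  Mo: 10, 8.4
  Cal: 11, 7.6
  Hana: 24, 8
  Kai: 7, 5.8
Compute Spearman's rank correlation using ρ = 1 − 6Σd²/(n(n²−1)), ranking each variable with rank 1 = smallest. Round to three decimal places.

Ranks of variable 1: 7, 1, 5, 3, 4, 6, 2
Ranks of variable 2: 3, 1, 5, 7, 4, 6, 2
d = r₁ − r₂: 4, 0, 0, -4, 0, 0, 0
d²: 16, 0, 0, 16, 0, 0, 0; Σd² = 32
ρ = 1 − 6·32/(7·48) = 1 − 192/336 = 0.429

0.429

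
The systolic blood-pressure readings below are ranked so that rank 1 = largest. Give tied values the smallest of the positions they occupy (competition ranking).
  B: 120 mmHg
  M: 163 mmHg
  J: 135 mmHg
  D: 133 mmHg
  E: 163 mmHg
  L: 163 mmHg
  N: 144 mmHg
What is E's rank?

1

Sorted (descending): 163, 163, 163, 144, 135, 133, 120
The 3 values of 163 occupy positions 1–3 → each gets rank 1.
E has value 163 mmHg → rank 1.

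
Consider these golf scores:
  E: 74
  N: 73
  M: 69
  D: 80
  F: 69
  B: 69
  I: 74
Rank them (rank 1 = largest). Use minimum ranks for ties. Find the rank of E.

Sorted (descending): 80, 74, 74, 73, 69, 69, 69
The 2 values of 74 occupy positions 2–3 → each gets rank 2.
The 3 values of 69 occupy positions 5–7 → each gets rank 5.
E has value 74 → rank 2.

2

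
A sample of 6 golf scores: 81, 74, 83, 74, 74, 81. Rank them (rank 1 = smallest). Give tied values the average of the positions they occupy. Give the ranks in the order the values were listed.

4.5, 2, 6, 2, 2, 4.5

Sorted (ascending): 74, 74, 74, 81, 81, 83
The 3 values of 74 occupy positions 1–3 → average rank 2.
The 2 values of 81 occupy positions 4–5 → average rank (4+5)/2 = 4.5.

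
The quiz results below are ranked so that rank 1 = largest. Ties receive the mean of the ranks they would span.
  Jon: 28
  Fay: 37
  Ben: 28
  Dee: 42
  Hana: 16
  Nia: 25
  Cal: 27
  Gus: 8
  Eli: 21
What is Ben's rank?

Sorted (descending): 42, 37, 28, 28, 27, 25, 21, 16, 8
The 2 values of 28 occupy positions 3–4 → average rank (3+4)/2 = 3.5.
Ben has value 28 → rank 3.5.

3.5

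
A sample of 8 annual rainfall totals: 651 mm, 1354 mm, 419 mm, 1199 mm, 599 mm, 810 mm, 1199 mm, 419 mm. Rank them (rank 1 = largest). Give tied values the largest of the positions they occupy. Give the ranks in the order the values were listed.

Sorted (descending): 1354, 1199, 1199, 810, 651, 599, 419, 419
The 2 values of 1199 occupy positions 2–3 → each gets rank 3.
The 2 values of 419 occupy positions 7–8 → each gets rank 8.

5, 1, 8, 3, 6, 4, 3, 8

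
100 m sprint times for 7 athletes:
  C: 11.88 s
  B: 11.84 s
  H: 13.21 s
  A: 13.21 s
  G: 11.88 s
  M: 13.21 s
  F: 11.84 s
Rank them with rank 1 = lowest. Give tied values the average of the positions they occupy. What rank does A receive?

Sorted (ascending): 11.84, 11.84, 11.88, 11.88, 13.21, 13.21, 13.21
The 2 values of 11.84 occupy positions 1–2 → average rank (1+2)/2 = 1.5.
The 2 values of 11.88 occupy positions 3–4 → average rank (3+4)/2 = 3.5.
The 3 values of 13.21 occupy positions 5–7 → average rank 6.
A has value 13.21 s → rank 6.

6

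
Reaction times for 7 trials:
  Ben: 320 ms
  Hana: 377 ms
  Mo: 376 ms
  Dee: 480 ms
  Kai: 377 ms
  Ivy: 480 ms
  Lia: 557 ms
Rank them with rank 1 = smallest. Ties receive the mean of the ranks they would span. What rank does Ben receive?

Sorted (ascending): 320, 376, 377, 377, 480, 480, 557
The 2 values of 377 occupy positions 3–4 → average rank (3+4)/2 = 3.5.
The 2 values of 480 occupy positions 5–6 → average rank (5+6)/2 = 5.5.
Ben has value 320 ms → rank 1.

1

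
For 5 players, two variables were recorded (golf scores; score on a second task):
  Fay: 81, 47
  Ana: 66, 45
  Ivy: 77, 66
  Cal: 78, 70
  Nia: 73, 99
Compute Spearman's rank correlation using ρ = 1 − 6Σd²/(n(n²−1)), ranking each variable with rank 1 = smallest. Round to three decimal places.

0.100

Ranks of variable 1: 5, 1, 3, 4, 2
Ranks of variable 2: 2, 1, 3, 4, 5
d = r₁ − r₂: 3, 0, 0, 0, -3
d²: 9, 0, 0, 0, 9; Σd² = 18
ρ = 1 − 6·18/(5·24) = 1 − 108/120 = 0.100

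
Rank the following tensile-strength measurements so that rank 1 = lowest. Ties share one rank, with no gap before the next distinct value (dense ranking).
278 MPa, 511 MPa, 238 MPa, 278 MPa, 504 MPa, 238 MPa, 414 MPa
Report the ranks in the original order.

Sorted (ascending): 238, 238, 278, 278, 414, 504, 511
The 2 values of 238 share dense rank 1.
The 2 values of 278 share dense rank 2.
Remaining distinct values take the next consecutive integers.

2, 5, 1, 2, 4, 1, 3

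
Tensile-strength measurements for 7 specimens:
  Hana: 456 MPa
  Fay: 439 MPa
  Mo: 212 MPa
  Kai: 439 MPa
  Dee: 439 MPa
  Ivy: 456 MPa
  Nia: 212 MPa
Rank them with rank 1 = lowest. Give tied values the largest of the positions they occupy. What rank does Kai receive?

5

Sorted (ascending): 212, 212, 439, 439, 439, 456, 456
The 2 values of 212 occupy positions 1–2 → each gets rank 2.
The 3 values of 439 occupy positions 3–5 → each gets rank 5.
The 2 values of 456 occupy positions 6–7 → each gets rank 7.
Kai has value 439 MPa → rank 5.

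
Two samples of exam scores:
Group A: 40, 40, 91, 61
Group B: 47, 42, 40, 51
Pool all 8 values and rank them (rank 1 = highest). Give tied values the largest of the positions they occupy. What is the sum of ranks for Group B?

20

Sorted (descending): 91, 61, 51, 47, 42, 40, 40, 40
The 3 values of 40 occupy positions 6–8 → each gets rank 8.
Group B values → pooled ranks: 47→4, 42→5, 40→8, 51→3
Rank sum = 4 + 5 + 8 + 3 = 20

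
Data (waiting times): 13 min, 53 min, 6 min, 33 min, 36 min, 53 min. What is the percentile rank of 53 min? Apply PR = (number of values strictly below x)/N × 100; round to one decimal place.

N = 6.
Strictly below 53: 4. Equal to 53: 2.
PR = 4/6 × 100 = 66.7

66.7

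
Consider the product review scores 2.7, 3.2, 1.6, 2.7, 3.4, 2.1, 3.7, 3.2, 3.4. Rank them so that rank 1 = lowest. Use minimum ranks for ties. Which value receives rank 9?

Sorted (ascending): 1.6, 2.1, 2.7, 2.7, 3.2, 3.2, 3.4, 3.4, 3.7
The 2 values of 2.7 occupy positions 3–4 → each gets rank 3.
The 2 values of 3.2 occupy positions 5–6 → each gets rank 5.
The 2 values of 3.4 occupy positions 7–8 → each gets rank 7.
Rank 9 → value 3.7.

3.7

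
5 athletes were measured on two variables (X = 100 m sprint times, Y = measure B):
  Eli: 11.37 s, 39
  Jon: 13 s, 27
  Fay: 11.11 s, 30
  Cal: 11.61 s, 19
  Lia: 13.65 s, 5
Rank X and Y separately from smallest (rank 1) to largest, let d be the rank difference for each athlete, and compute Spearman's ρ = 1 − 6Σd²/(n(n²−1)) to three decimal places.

Ranks of variable 1: 2, 4, 1, 3, 5
Ranks of variable 2: 5, 3, 4, 2, 1
d = r₁ − r₂: -3, 1, -3, 1, 4
d²: 9, 1, 9, 1, 16; Σd² = 36
ρ = 1 − 6·36/(5·24) = 1 − 216/120 = -0.800

-0.800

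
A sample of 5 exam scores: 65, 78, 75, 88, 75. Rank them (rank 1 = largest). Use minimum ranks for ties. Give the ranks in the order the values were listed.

5, 2, 3, 1, 3

Sorted (descending): 88, 78, 75, 75, 65
The 2 values of 75 occupy positions 3–4 → each gets rank 3.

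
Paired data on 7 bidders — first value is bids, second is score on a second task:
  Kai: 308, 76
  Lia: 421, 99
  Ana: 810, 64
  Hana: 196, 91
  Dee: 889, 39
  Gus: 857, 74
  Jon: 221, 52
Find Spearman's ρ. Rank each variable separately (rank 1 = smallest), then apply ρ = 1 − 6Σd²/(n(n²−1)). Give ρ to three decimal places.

-0.464

Ranks of variable 1: 3, 4, 5, 1, 7, 6, 2
Ranks of variable 2: 5, 7, 3, 6, 1, 4, 2
d = r₁ − r₂: -2, -3, 2, -5, 6, 2, 0
d²: 4, 9, 4, 25, 36, 4, 0; Σd² = 82
ρ = 1 − 6·82/(7·48) = 1 − 492/336 = -0.464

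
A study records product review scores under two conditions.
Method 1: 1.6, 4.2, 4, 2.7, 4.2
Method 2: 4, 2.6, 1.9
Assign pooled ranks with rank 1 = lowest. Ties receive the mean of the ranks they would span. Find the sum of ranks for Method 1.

25.5

Sorted (ascending): 1.6, 1.9, 2.6, 2.7, 4, 4, 4.2, 4.2
The 2 values of 4 occupy positions 5–6 → average rank (5+6)/2 = 5.5.
The 2 values of 4.2 occupy positions 7–8 → average rank (7+8)/2 = 7.5.
Method 1 values → pooled ranks: 1.6→1, 4.2→7.5, 4→5.5, 2.7→4, 4.2→7.5
Rank sum = 1 + 7.5 + 5.5 + 4 + 7.5 = 25.5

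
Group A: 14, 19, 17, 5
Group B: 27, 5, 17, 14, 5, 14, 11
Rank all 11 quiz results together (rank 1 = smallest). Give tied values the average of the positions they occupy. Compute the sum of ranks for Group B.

Sorted (ascending): 5, 5, 5, 11, 14, 14, 14, 17, 17, 19, 27
The 3 values of 5 occupy positions 1–3 → average rank 2.
The 3 values of 14 occupy positions 5–7 → average rank 6.
The 2 values of 17 occupy positions 8–9 → average rank (8+9)/2 = 8.5.
Group B values → pooled ranks: 27→11, 5→2, 17→8.5, 14→6, 5→2, 14→6, 11→4
Rank sum = 11 + 2 + 8.5 + 6 + 2 + 6 + 4 = 39.5

39.5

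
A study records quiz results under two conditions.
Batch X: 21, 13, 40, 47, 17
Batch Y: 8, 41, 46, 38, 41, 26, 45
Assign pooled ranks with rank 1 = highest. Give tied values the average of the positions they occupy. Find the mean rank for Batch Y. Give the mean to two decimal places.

5.86

Sorted (descending): 47, 46, 45, 41, 41, 40, 38, 26, 21, 17, 13, 8
The 2 values of 41 occupy positions 4–5 → average rank (4+5)/2 = 4.5.
Batch Y values → pooled ranks: 8→12, 41→4.5, 46→2, 38→7, 41→4.5, 26→8, 45→3
Mean rank = (12 + 4.5 + 2 + 7 + 4.5 + 8 + 3) / 7 = 5.86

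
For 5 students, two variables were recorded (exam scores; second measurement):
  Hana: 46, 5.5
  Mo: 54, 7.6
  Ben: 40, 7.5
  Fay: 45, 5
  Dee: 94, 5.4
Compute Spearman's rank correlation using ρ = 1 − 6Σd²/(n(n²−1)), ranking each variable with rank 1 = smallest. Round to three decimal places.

0.000

Ranks of variable 1: 3, 4, 1, 2, 5
Ranks of variable 2: 3, 5, 4, 1, 2
d = r₁ − r₂: 0, -1, -3, 1, 3
d²: 0, 1, 9, 1, 9; Σd² = 20
ρ = 1 − 6·20/(5·24) = 1 − 120/120 = 0.000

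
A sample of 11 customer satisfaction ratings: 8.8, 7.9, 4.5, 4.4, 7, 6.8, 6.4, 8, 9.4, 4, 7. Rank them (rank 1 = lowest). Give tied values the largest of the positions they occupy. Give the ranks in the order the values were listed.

Sorted (ascending): 4, 4.4, 4.5, 6.4, 6.8, 7, 7, 7.9, 8, 8.8, 9.4
The 2 values of 7 occupy positions 6–7 → each gets rank 7.

10, 8, 3, 2, 7, 5, 4, 9, 11, 1, 7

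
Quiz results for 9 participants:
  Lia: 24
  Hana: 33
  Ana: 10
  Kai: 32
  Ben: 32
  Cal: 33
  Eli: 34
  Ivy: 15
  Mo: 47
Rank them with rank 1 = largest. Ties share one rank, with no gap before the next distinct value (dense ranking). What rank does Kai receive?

4

Sorted (descending): 47, 34, 33, 33, 32, 32, 24, 15, 10
The 2 values of 33 share dense rank 3.
The 2 values of 32 share dense rank 4.
Remaining distinct values take the next consecutive integers.
Kai has value 32 → rank 4.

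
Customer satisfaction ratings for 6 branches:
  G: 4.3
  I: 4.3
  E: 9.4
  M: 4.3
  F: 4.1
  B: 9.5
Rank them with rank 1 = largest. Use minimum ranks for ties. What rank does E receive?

2

Sorted (descending): 9.5, 9.4, 4.3, 4.3, 4.3, 4.1
The 3 values of 4.3 occupy positions 3–5 → each gets rank 3.
E has value 9.4 → rank 2.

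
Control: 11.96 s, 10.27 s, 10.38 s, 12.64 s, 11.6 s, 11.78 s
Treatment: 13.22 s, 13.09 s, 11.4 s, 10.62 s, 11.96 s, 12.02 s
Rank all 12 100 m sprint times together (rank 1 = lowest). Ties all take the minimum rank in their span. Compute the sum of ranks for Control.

Sorted (ascending): 10.27, 10.38, 10.62, 11.4, 11.6, 11.78, 11.96, 11.96, 12.02, 12.64, 13.09, 13.22
The 2 values of 11.96 occupy positions 7–8 → each gets rank 7.
Control values → pooled ranks: 11.96→7, 10.27→1, 10.38→2, 12.64→10, 11.6→5, 11.78→6
Rank sum = 7 + 1 + 2 + 10 + 5 + 6 = 31

31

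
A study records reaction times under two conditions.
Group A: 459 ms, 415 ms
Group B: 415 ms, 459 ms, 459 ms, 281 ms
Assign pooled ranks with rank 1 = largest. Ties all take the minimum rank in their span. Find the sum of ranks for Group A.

Sorted (descending): 459, 459, 459, 415, 415, 281
The 3 values of 459 occupy positions 1–3 → each gets rank 1.
The 2 values of 415 occupy positions 4–5 → each gets rank 4.
Group A values → pooled ranks: 459→1, 415→4
Rank sum = 1 + 4 = 5

5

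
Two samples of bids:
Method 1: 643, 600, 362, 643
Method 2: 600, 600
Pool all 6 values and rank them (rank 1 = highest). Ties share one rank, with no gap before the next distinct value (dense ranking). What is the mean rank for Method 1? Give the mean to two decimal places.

1.75

Sorted (descending): 643, 643, 600, 600, 600, 362
The 2 values of 643 share dense rank 1.
The 3 values of 600 share dense rank 2.
Remaining distinct values take the next consecutive integers.
Method 1 values → pooled ranks: 643→1, 600→2, 362→3, 643→1
Mean rank = (1 + 2 + 3 + 1) / 4 = 1.75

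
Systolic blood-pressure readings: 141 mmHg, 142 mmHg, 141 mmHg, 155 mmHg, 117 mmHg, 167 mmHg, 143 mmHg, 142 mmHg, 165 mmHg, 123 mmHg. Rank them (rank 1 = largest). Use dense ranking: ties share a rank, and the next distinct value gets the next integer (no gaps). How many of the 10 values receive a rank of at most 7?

Sorted (descending): 167, 165, 155, 143, 142, 142, 141, 141, 123, 117
The 2 values of 142 share dense rank 5.
The 2 values of 141 share dense rank 6.
Remaining distinct values take the next consecutive integers.
Ranks ≤ 7: {1, 2, 3, 4, 5, 5, 6, 6, 7} → 9 values.

9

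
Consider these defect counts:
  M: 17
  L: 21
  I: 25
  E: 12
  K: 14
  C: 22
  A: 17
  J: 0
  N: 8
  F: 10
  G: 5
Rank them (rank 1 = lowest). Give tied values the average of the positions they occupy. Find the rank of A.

7.5

Sorted (ascending): 0, 5, 8, 10, 12, 14, 17, 17, 21, 22, 25
The 2 values of 17 occupy positions 7–8 → average rank (7+8)/2 = 7.5.
A has value 17 → rank 7.5.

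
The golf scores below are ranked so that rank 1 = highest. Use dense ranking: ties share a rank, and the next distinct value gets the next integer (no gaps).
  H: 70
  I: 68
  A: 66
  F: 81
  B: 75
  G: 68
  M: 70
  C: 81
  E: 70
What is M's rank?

3

Sorted (descending): 81, 81, 75, 70, 70, 70, 68, 68, 66
The 2 values of 81 share dense rank 1.
The 3 values of 70 share dense rank 3.
The 2 values of 68 share dense rank 4.
Remaining distinct values take the next consecutive integers.
M has value 70 → rank 3.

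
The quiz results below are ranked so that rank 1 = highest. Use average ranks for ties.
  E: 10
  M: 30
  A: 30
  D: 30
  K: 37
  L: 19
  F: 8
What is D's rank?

Sorted (descending): 37, 30, 30, 30, 19, 10, 8
The 3 values of 30 occupy positions 2–4 → average rank 3.
D has value 30 → rank 3.

3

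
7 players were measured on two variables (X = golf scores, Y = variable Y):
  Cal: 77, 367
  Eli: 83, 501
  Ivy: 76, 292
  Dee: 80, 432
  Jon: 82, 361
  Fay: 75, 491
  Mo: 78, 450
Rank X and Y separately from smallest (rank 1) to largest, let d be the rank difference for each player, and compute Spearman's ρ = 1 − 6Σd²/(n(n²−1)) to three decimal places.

Ranks of variable 1: 3, 7, 2, 5, 6, 1, 4
Ranks of variable 2: 3, 7, 1, 4, 2, 6, 5
d = r₁ − r₂: 0, 0, 1, 1, 4, -5, -1
d²: 0, 0, 1, 1, 16, 25, 1; Σd² = 44
ρ = 1 − 6·44/(7·48) = 1 − 264/336 = 0.214

0.214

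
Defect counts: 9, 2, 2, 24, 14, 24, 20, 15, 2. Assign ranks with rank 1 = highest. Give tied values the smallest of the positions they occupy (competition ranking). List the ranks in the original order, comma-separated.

6, 7, 7, 1, 5, 1, 3, 4, 7

Sorted (descending): 24, 24, 20, 15, 14, 9, 2, 2, 2
The 2 values of 24 occupy positions 1–2 → each gets rank 1.
The 3 values of 2 occupy positions 7–9 → each gets rank 7.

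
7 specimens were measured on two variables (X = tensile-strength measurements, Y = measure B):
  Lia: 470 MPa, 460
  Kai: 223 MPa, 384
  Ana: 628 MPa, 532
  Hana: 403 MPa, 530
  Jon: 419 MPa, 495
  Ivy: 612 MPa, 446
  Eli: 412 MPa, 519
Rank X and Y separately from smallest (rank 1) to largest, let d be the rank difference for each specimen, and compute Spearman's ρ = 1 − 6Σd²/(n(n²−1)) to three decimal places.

0.286

Ranks of variable 1: 5, 1, 7, 2, 4, 6, 3
Ranks of variable 2: 3, 1, 7, 6, 4, 2, 5
d = r₁ − r₂: 2, 0, 0, -4, 0, 4, -2
d²: 4, 0, 0, 16, 0, 16, 4; Σd² = 40
ρ = 1 − 6·40/(7·48) = 1 − 240/336 = 0.286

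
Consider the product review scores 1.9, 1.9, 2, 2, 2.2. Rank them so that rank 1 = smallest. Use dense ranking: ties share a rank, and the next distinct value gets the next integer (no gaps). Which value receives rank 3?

2.2

Sorted (ascending): 1.9, 1.9, 2, 2, 2.2
The 2 values of 1.9 share dense rank 1.
The 2 values of 2 share dense rank 2.
Remaining distinct values take the next consecutive integers.
Rank 3 → value 2.2.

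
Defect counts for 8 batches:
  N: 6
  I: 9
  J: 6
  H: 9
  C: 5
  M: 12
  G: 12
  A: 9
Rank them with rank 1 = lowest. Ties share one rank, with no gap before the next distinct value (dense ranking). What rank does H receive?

Sorted (ascending): 5, 6, 6, 9, 9, 9, 12, 12
The 2 values of 6 share dense rank 2.
The 3 values of 9 share dense rank 3.
The 2 values of 12 share dense rank 4.
Remaining distinct values take the next consecutive integers.
H has value 9 → rank 3.

3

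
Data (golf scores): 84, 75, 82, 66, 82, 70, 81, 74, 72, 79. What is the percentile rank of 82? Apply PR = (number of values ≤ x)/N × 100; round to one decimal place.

90.0

N = 10.
Strictly below 82: 7. Equal to 82: 2.
PR = 9/10 × 100 = 90.0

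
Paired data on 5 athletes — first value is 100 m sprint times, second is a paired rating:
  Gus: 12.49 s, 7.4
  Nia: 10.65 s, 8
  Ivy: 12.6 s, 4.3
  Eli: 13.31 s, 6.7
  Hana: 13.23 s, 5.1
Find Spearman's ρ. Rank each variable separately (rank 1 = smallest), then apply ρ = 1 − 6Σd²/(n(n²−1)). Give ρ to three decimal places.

Ranks of variable 1: 2, 1, 3, 5, 4
Ranks of variable 2: 4, 5, 1, 3, 2
d = r₁ − r₂: -2, -4, 2, 2, 2
d²: 4, 16, 4, 4, 4; Σd² = 32
ρ = 1 − 6·32/(5·24) = 1 − 192/120 = -0.600

-0.600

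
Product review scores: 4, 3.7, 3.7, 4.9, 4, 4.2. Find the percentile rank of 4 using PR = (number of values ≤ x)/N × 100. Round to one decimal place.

66.7

N = 6.
Strictly below 4: 2. Equal to 4: 2.
PR = 4/6 × 100 = 66.7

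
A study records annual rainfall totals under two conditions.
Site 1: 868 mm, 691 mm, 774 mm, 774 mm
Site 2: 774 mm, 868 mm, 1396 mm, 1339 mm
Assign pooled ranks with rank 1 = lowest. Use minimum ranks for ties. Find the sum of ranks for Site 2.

Sorted (ascending): 691, 774, 774, 774, 868, 868, 1339, 1396
The 3 values of 774 occupy positions 2–4 → each gets rank 2.
The 2 values of 868 occupy positions 5–6 → each gets rank 5.
Site 2 values → pooled ranks: 774→2, 868→5, 1396→8, 1339→7
Rank sum = 2 + 5 + 8 + 7 = 22

22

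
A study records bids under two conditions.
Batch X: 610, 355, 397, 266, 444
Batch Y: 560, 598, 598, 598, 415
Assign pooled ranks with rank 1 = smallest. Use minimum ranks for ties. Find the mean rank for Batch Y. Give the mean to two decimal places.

6.20

Sorted (ascending): 266, 355, 397, 415, 444, 560, 598, 598, 598, 610
The 3 values of 598 occupy positions 7–9 → each gets rank 7.
Batch Y values → pooled ranks: 560→6, 598→7, 598→7, 598→7, 415→4
Mean rank = (6 + 7 + 7 + 7 + 4) / 5 = 6.20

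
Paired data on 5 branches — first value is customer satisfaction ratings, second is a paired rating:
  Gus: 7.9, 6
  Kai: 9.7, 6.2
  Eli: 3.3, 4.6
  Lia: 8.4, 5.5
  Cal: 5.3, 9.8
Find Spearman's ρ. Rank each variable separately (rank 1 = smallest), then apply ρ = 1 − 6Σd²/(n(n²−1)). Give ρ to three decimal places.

Ranks of variable 1: 3, 5, 1, 4, 2
Ranks of variable 2: 3, 4, 1, 2, 5
d = r₁ − r₂: 0, 1, 0, 2, -3
d²: 0, 1, 0, 4, 9; Σd² = 14
ρ = 1 − 6·14/(5·24) = 1 − 84/120 = 0.300

0.300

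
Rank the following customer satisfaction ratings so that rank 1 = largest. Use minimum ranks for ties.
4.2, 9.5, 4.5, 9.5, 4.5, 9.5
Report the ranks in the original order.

6, 1, 4, 1, 4, 1

Sorted (descending): 9.5, 9.5, 9.5, 4.5, 4.5, 4.2
The 3 values of 9.5 occupy positions 1–3 → each gets rank 1.
The 2 values of 4.5 occupy positions 4–5 → each gets rank 4.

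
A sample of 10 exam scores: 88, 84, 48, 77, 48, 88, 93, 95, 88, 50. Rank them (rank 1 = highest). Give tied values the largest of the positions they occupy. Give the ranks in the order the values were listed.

Sorted (descending): 95, 93, 88, 88, 88, 84, 77, 50, 48, 48
The 3 values of 88 occupy positions 3–5 → each gets rank 5.
The 2 values of 48 occupy positions 9–10 → each gets rank 10.

5, 6, 10, 7, 10, 5, 2, 1, 5, 8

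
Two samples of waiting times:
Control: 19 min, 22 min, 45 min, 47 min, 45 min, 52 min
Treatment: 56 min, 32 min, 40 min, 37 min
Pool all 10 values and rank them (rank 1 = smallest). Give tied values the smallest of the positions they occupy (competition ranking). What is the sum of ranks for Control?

Sorted (ascending): 19, 22, 32, 37, 40, 45, 45, 47, 52, 56
The 2 values of 45 occupy positions 6–7 → each gets rank 6.
Control values → pooled ranks: 19→1, 22→2, 45→6, 47→8, 45→6, 52→9
Rank sum = 1 + 2 + 6 + 8 + 6 + 9 = 32

32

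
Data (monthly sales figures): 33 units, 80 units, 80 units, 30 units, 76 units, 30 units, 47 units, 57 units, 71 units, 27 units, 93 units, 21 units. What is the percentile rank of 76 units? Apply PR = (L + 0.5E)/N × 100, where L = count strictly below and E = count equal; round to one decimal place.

70.8

N = 12.
Strictly below 76: 8. Equal to 76: 1.
PR = (8 + 0.5·1)/12 × 100 = 70.8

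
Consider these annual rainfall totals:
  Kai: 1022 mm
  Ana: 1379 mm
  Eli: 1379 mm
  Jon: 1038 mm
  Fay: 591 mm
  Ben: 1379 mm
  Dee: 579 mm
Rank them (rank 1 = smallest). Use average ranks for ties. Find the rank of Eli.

Sorted (ascending): 579, 591, 1022, 1038, 1379, 1379, 1379
The 3 values of 1379 occupy positions 5–7 → average rank 6.
Eli has value 1379 mm → rank 6.

6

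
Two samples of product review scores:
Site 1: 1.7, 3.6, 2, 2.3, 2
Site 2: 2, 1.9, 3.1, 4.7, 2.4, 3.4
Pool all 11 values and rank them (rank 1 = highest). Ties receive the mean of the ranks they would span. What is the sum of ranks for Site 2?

31

Sorted (descending): 4.7, 3.6, 3.4, 3.1, 2.4, 2.3, 2, 2, 2, 1.9, 1.7
The 3 values of 2 occupy positions 7–9 → average rank 8.
Site 2 values → pooled ranks: 2→8, 1.9→10, 3.1→4, 4.7→1, 2.4→5, 3.4→3
Rank sum = 8 + 10 + 4 + 1 + 5 + 3 = 31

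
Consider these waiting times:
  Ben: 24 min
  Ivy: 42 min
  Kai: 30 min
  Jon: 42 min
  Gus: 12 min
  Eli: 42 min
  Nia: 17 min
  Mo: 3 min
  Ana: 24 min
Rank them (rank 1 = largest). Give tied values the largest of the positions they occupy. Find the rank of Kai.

Sorted (descending): 42, 42, 42, 30, 24, 24, 17, 12, 3
The 3 values of 42 occupy positions 1–3 → each gets rank 3.
The 2 values of 24 occupy positions 5–6 → each gets rank 6.
Kai has value 30 min → rank 4.

4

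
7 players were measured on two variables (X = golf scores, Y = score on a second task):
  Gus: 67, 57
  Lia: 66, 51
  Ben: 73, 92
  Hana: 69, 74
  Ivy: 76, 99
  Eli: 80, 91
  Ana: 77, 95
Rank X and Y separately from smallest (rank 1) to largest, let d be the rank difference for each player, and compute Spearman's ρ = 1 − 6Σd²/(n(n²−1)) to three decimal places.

Ranks of variable 1: 2, 1, 4, 3, 5, 7, 6
Ranks of variable 2: 2, 1, 5, 3, 7, 4, 6
d = r₁ − r₂: 0, 0, -1, 0, -2, 3, 0
d²: 0, 0, 1, 0, 4, 9, 0; Σd² = 14
ρ = 1 − 6·14/(7·48) = 1 − 84/336 = 0.750

0.750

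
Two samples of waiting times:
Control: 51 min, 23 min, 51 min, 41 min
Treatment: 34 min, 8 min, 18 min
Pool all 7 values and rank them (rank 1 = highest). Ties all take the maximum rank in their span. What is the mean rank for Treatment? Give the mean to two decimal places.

Sorted (descending): 51, 51, 41, 34, 23, 18, 8
The 2 values of 51 occupy positions 1–2 → each gets rank 2.
Treatment values → pooled ranks: 34→4, 8→7, 18→6
Mean rank = (4 + 7 + 6) / 3 = 5.67

5.67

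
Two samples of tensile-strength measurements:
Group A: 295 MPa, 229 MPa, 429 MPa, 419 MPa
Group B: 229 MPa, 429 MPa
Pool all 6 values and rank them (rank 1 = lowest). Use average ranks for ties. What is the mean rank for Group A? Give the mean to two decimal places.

3.50

Sorted (ascending): 229, 229, 295, 419, 429, 429
The 2 values of 229 occupy positions 1–2 → average rank (1+2)/2 = 1.5.
The 2 values of 429 occupy positions 5–6 → average rank (5+6)/2 = 5.5.
Group A values → pooled ranks: 295→3, 229→1.5, 429→5.5, 419→4
Mean rank = (3 + 1.5 + 5.5 + 4) / 4 = 3.50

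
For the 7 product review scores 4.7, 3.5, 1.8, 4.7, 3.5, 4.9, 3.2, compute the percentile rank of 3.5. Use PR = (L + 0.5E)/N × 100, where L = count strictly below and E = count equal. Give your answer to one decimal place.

N = 7.
Strictly below 3.5: 2. Equal to 3.5: 2.
PR = (2 + 0.5·2)/7 × 100 = 42.9

42.9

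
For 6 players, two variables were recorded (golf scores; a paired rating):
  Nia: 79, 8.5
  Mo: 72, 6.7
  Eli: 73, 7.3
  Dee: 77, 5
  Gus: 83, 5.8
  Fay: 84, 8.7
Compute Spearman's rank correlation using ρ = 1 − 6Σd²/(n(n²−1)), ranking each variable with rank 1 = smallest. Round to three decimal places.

0.371

Ranks of variable 1: 4, 1, 2, 3, 5, 6
Ranks of variable 2: 5, 3, 4, 1, 2, 6
d = r₁ − r₂: -1, -2, -2, 2, 3, 0
d²: 1, 4, 4, 4, 9, 0; Σd² = 22
ρ = 1 − 6·22/(6·35) = 1 − 132/210 = 0.371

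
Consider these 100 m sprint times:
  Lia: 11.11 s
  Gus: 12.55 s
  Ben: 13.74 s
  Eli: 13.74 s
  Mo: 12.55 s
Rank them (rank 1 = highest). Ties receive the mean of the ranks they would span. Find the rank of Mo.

Sorted (descending): 13.74, 13.74, 12.55, 12.55, 11.11
The 2 values of 13.74 occupy positions 1–2 → average rank (1+2)/2 = 1.5.
The 2 values of 12.55 occupy positions 3–4 → average rank (3+4)/2 = 3.5.
Mo has value 12.55 s → rank 3.5.

3.5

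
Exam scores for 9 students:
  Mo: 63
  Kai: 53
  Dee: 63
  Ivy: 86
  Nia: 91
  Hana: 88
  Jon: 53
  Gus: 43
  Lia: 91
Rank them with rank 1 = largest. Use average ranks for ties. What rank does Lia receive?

Sorted (descending): 91, 91, 88, 86, 63, 63, 53, 53, 43
The 2 values of 91 occupy positions 1–2 → average rank (1+2)/2 = 1.5.
The 2 values of 63 occupy positions 5–6 → average rank (5+6)/2 = 5.5.
The 2 values of 53 occupy positions 7–8 → average rank (7+8)/2 = 7.5.
Lia has value 91 → rank 1.5.

1.5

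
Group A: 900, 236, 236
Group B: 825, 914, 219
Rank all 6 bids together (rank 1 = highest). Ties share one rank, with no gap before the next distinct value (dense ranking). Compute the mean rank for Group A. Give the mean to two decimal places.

3.33

Sorted (descending): 914, 900, 825, 236, 236, 219
The 2 values of 236 share dense rank 4.
Remaining distinct values take the next consecutive integers.
Group A values → pooled ranks: 900→2, 236→4, 236→4
Mean rank = (2 + 4 + 4) / 3 = 3.33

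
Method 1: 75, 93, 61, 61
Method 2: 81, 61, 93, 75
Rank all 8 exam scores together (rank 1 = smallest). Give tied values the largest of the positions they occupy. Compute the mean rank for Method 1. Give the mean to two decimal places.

4.75

Sorted (ascending): 61, 61, 61, 75, 75, 81, 93, 93
The 3 values of 61 occupy positions 1–3 → each gets rank 3.
The 2 values of 75 occupy positions 4–5 → each gets rank 5.
The 2 values of 93 occupy positions 7–8 → each gets rank 8.
Method 1 values → pooled ranks: 75→5, 93→8, 61→3, 61→3
Mean rank = (5 + 8 + 3 + 3) / 4 = 4.75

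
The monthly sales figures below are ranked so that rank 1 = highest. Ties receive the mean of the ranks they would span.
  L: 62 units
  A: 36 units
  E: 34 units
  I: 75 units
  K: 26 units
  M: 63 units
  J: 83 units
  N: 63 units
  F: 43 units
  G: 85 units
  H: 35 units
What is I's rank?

Sorted (descending): 85, 83, 75, 63, 63, 62, 43, 36, 35, 34, 26
The 2 values of 63 occupy positions 4–5 → average rank (4+5)/2 = 4.5.
I has value 75 units → rank 3.

3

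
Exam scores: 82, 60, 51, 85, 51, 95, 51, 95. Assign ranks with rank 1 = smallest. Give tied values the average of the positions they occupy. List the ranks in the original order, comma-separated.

5, 4, 2, 6, 2, 7.5, 2, 7.5

Sorted (ascending): 51, 51, 51, 60, 82, 85, 95, 95
The 3 values of 51 occupy positions 1–3 → average rank 2.
The 2 values of 95 occupy positions 7–8 → average rank (7+8)/2 = 7.5.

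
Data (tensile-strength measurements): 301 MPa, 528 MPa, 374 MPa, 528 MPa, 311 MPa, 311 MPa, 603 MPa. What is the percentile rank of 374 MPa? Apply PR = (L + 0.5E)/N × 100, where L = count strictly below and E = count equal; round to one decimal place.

N = 7.
Strictly below 374: 3. Equal to 374: 1.
PR = (3 + 0.5·1)/7 × 100 = 50.0

50.0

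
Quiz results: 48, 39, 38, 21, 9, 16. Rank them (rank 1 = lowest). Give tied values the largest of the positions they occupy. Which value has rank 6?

48

Sorted (ascending): 9, 16, 21, 38, 39, 48
No ties — each value takes its position as its rank.
Rank 6 → value 48.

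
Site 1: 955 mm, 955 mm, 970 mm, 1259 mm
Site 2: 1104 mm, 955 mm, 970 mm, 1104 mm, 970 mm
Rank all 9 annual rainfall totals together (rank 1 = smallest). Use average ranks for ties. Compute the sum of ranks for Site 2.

27

Sorted (ascending): 955, 955, 955, 970, 970, 970, 1104, 1104, 1259
The 3 values of 955 occupy positions 1–3 → average rank 2.
The 3 values of 970 occupy positions 4–6 → average rank 5.
The 2 values of 1104 occupy positions 7–8 → average rank (7+8)/2 = 7.5.
Site 2 values → pooled ranks: 1104→7.5, 955→2, 970→5, 1104→7.5, 970→5
Rank sum = 7.5 + 2 + 5 + 7.5 + 5 = 27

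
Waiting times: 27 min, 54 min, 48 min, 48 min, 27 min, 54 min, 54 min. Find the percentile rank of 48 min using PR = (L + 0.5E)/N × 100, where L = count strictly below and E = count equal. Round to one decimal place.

42.9

N = 7.
Strictly below 48: 2. Equal to 48: 2.
PR = (2 + 0.5·2)/7 × 100 = 42.9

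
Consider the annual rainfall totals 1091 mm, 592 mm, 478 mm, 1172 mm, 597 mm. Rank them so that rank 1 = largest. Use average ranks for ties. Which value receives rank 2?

1091

Sorted (descending): 1172, 1091, 597, 592, 478
No ties — each value takes its position as its rank.
Rank 2 → value 1091.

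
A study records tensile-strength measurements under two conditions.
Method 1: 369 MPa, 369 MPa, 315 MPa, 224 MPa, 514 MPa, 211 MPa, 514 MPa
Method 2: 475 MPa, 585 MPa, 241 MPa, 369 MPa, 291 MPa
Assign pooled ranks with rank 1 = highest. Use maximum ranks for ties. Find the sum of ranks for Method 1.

Sorted (descending): 585, 514, 514, 475, 369, 369, 369, 315, 291, 241, 224, 211
The 2 values of 514 occupy positions 2–3 → each gets rank 3.
The 3 values of 369 occupy positions 5–7 → each gets rank 7.
Method 1 values → pooled ranks: 369→7, 369→7, 315→8, 224→11, 514→3, 211→12, 514→3
Rank sum = 7 + 7 + 8 + 11 + 3 + 12 + 3 = 51

51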